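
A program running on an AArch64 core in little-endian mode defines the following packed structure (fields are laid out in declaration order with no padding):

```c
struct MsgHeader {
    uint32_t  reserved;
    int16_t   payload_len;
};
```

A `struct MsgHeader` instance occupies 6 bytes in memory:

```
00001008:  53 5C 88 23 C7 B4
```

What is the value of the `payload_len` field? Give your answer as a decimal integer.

`payload_len` follows `reserved` (4 bytes), so it starts at byte offset 4 and occupies 2 bytes.
Bytes at offsets 4..5: C7 B4.
Little-endian stores the least-significant byte at the lowest address.
Reassemble most-significant byte first: B4 C7 → 0xB4C7.
Top bit is set, so as a signed 16-bit value this is 0xB4C7 − 2^16 = -19257.

-19257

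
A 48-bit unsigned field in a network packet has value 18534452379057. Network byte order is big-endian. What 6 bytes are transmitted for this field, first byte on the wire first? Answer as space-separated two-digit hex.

10 DB 63 73 3D B1

18534452379057 in hexadecimal, padded to 48 bits, is 0x10DB63733DB1.
Split into bytes (most-significant first): 10 DB 63 73 3D B1.
In big-endian order the high byte comes first in memory.
So the memory order matches the most-significant-first order: 10 DB 63 73 3D B1.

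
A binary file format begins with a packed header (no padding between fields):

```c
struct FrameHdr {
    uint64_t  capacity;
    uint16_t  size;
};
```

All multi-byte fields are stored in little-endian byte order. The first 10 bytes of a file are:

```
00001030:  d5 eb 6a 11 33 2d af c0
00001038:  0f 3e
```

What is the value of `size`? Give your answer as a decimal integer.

15887

`size` follows `capacity` (8 bytes), so it starts at byte offset 8 and occupies 2 bytes.
Bytes at offsets 8..9: 0F 3E.
In little-endian order the low byte comes first in memory.
Reassemble most-significant byte first: 3E 0F → 0x3E0F.
0x3E0F = 15887.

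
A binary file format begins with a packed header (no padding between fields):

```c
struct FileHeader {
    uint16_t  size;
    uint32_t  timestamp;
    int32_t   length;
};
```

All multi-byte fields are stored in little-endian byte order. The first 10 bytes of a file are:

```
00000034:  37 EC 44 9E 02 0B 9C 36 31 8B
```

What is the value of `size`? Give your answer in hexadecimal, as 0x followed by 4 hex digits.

`size` is the first field, at byte offset 0, occupying 2 bytes.
Bytes at offsets 0..1: 37 EC.
Little-endian stores the least-significant byte at the lowest address.
Reassemble most-significant byte first: EC 37 → 0xEC37.

0xEC37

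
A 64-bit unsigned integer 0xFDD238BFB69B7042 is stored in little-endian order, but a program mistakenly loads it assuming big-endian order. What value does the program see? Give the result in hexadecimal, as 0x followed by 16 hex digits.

Stored little-endian, the bytes at ascending addresses are 42 70 9B B6 BF 38 D2 FD.
Read back as big-endian, the last byte is least significant, giving 0x42709BB6BF38D2FD.

0x42709BB6BF38D2FD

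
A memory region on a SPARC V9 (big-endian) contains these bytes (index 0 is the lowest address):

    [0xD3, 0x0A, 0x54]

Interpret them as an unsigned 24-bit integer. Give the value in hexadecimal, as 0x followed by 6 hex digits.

Big-endian stores the most-significant byte at the lowest address.
The bytes are already most-significant first: 0xD30A54.

0xD30A54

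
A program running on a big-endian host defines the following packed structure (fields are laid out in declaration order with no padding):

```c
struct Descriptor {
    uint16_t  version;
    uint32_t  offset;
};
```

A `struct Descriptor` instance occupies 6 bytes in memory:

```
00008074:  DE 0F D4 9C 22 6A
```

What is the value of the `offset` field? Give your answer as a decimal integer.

`offset` follows `version` (2 bytes), so it starts at byte offset 2 and occupies 4 bytes.
Bytes at offsets 2..5: D4 9C 22 6A.
Big-endian: lowest address holds the most-significant byte.
The bytes are already most-significant first: 0xD49C226A.
0xD49C226A = 3567002218.

3567002218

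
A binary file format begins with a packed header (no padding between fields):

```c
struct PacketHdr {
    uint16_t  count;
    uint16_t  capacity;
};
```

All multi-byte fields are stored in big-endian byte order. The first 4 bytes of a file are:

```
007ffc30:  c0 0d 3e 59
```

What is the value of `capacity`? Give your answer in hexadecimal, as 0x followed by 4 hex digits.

`capacity` follows `count` (2 bytes), so it starts at byte offset 2 and occupies 2 bytes.
Bytes at offsets 2..3: 3E 59.
Big-endian: lowest address holds the most-significant byte.
The bytes are already most-significant first: 0x3E59.

0x3E59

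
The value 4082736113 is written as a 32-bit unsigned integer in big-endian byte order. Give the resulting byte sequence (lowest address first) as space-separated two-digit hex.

F3 59 9B F1

4082736113 in hexadecimal, padded to 32 bits, is 0xF3599BF1.
Split into bytes (most-significant first): F3 59 9B F1.
In big-endian order the high byte comes first in memory.
So the memory order matches the most-significant-first order: F3 59 9B F1.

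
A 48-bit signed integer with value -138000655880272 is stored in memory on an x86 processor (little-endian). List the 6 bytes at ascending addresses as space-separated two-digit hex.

B0 6F ED 37 7D 82

Two's complement of -138000655880272 in 48 bits: 138000655880272 = 0x7D82C8129050; invert → 0x827D37ED6FAF; add 1 → 0x827D37ED6FB0.
Split into bytes (most-significant first): 82 7D 37 ED 6F B0.
In little-endian order the low byte comes first in memory.
So at ascending addresses the bytes are B0 6F ED 37 7D 82.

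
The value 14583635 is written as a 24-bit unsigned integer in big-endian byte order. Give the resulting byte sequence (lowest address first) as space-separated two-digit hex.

DE 87 53

14583635 in hexadecimal, padded to 24 bits, is 0xDE8753.
Split into bytes (most-significant first): DE 87 53.
Big-endian: lowest address holds the most-significant byte.
So the memory order matches the most-significant-first order: DE 87 53.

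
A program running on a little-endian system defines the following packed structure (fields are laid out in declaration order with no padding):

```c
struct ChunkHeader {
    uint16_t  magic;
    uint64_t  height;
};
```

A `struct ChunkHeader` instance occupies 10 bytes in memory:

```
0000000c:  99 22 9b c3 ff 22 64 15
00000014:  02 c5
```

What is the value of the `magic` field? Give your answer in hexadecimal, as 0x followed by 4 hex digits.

0x2299

`magic` is the first field, at byte offset 0, occupying 2 bytes.
Bytes at offsets 0..1: 99 22.
In little-endian order the low byte comes first in memory.
Reassemble most-significant byte first: 22 99 → 0x2299.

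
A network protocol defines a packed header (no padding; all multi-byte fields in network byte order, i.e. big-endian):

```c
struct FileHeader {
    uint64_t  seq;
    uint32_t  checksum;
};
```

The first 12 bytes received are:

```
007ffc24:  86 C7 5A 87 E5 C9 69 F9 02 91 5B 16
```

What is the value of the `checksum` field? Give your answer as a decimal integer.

`checksum` follows `seq` (8 bytes), so it starts at byte offset 8 and occupies 4 bytes.
Bytes at offsets 8..11: 02 91 5B 16.
In big-endian order the high byte comes first in memory.
The bytes are already most-significant first: 0x02915B16.
0x02915B16 = 43080470.

43080470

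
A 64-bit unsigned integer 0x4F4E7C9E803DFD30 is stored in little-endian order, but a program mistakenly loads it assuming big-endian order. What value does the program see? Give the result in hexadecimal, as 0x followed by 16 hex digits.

0x30FD3D809E7C4E4F

Stored little-endian, the bytes at ascending addresses are 30 FD 3D 80 9E 7C 4E 4F.
Read back as big-endian, the last byte is least significant, giving 0x30FD3D809E7C4E4F.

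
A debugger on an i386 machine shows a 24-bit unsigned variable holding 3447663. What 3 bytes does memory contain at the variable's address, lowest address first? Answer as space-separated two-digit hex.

6F 9B 34

3447663 in hexadecimal, padded to 24 bits, is 0x349B6F.
Split into bytes (most-significant first): 34 9B 6F.
Little-endian stores the least-significant byte at the lowest address.
So at ascending addresses the bytes are 6F 9B 34.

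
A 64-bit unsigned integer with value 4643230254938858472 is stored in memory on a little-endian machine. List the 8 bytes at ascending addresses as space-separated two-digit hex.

4643230254938858472 in hexadecimal, padded to 64 bits, is 0x40701150E3FA23E8.
Split into bytes (most-significant first): 40 70 11 50 E3 FA 23 E8.
Little-endian stores the least-significant byte at the lowest address.
So at ascending addresses the bytes are E8 23 FA E3 50 11 70 40.

E8 23 FA E3 50 11 70 40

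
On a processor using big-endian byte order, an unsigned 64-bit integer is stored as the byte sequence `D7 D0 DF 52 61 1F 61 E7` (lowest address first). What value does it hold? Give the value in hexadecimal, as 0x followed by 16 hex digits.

Big-endian stores the most-significant byte at the lowest address.
The bytes are already most-significant first: 0xD7D0DF52611F61E7.

0xD7D0DF52611F61E7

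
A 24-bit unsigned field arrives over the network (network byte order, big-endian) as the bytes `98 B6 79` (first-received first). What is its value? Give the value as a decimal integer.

10008185

Big-endian: lowest address holds the most-significant byte.
The bytes are already most-significant first: 0x98B679.
0x98B679 = 10008185.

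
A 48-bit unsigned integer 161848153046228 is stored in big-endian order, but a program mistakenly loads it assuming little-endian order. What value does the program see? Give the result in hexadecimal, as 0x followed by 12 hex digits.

0xD47CAB353393

161848153046228 in 48-bit hexadecimal is 0x933335AB7CD4.
Stored big-endian, the bytes at ascending addresses are 93 33 35 AB 7C D4.
Read back as little-endian, the first byte is least significant, giving 0xD47CAB353393.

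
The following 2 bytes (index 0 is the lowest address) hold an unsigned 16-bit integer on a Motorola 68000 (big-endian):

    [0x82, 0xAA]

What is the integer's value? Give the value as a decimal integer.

Big-endian: lowest address holds the most-significant byte.
The bytes are already most-significant first: 0x82AA.
0x82AA = 33450.

33450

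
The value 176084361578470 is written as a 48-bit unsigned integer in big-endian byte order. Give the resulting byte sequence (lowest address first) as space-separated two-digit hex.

176084361578470 in hexadecimal, padded to 48 bits, is 0xA025D5D287E6.
Split into bytes (most-significant first): A0 25 D5 D2 87 E6.
Big-endian stores the most-significant byte at the lowest address.
So the memory order matches the most-significant-first order: A0 25 D5 D2 87 E6.

A0 25 D5 D2 87 E6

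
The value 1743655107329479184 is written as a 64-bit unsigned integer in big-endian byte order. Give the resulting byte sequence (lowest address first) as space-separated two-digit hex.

1743655107329479184 in hexadecimal, padded to 64 bits, is 0x1832B514F32B5210.
Split into bytes (most-significant first): 18 32 B5 14 F3 2B 52 10.
In big-endian order the high byte comes first in memory.
So the memory order matches the most-significant-first order: 18 32 B5 14 F3 2B 52 10.

18 32 B5 14 F3 2B 52 10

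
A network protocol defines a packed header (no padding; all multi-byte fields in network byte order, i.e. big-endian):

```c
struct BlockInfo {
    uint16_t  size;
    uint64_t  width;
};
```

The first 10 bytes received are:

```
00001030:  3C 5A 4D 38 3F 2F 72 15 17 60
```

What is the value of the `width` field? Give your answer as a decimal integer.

5564266812626245472

`width` follows `size` (2 bytes), so it starts at byte offset 2 and occupies 8 bytes.
Bytes at offsets 2..9: 4D 38 3F 2F 72 15 17 60.
In big-endian order the high byte comes first in memory.
The bytes are already most-significant first: 0x4D383F2F72151760.
0x4D383F2F72151760 = 5564266812626245472.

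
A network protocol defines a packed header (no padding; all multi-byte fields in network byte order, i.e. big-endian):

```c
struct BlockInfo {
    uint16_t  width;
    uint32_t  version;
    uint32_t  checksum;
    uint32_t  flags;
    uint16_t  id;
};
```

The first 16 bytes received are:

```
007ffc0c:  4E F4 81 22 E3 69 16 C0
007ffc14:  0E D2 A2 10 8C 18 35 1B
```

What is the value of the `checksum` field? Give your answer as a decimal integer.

`checksum` follows `width` (2 B), `version` (4 B), so it starts at offset 2 + 4 = 6 and occupies 4 bytes.
Bytes at offsets 6..9: 16 C0 0E D2.
Big-endian: lowest address holds the most-significant byte.
The bytes are already most-significant first: 0x16C00ED2.
0x16C00ED2 = 381685458.

381685458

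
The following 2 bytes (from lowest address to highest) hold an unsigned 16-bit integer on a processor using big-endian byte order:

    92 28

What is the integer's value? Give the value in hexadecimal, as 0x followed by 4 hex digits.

In big-endian order the high byte comes first in memory.
The bytes are already most-significant first: 0x9228.

0x9228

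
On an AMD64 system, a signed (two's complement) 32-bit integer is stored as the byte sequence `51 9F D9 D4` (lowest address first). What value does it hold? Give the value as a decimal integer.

Little-endian stores the least-significant byte at the lowest address.
Reassemble most-significant byte first: D4 D9 9F 51 → 0xD4D99F51.
Top bit is set, so as a signed 32-bit value this is 0xD4D99F51 − 2^32 = -723935407.

-723935407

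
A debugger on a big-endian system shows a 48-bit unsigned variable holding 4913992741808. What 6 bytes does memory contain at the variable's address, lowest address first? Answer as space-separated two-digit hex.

4913992741808 in hexadecimal, padded to 48 bits, is 0x047820CAB3B0.
Split into bytes (most-significant first): 04 78 20 CA B3 B0.
In big-endian order the high byte comes first in memory.
So the memory order matches the most-significant-first order: 04 78 20 CA B3 B0.

04 78 20 CA B3 B0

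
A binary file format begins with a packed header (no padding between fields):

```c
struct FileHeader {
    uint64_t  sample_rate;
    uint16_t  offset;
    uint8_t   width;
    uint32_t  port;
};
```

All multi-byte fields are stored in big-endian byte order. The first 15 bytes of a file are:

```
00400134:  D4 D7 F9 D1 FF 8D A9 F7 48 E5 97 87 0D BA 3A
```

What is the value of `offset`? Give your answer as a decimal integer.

18661

`offset` follows `sample_rate` (8 bytes), so it starts at byte offset 8 and occupies 2 bytes.
Bytes at offsets 8..9: 48 E5.
In big-endian order the high byte comes first in memory.
The bytes are already most-significant first: 0x48E5.
0x48E5 = 18661.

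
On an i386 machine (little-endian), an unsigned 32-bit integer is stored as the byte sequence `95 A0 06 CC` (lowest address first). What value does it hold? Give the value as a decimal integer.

Little-endian stores the least-significant byte at the lowest address.
Reassemble most-significant byte first: CC 06 A0 95 → 0xCC06A095.
0xCC06A095 = 3422986389.

3422986389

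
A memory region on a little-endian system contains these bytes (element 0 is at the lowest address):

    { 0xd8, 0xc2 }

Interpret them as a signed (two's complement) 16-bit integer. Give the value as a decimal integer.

In little-endian order the low byte comes first in memory.
Reassemble most-significant byte first: C2 D8 → 0xC2D8.
Top bit is set, so as a signed 16-bit value this is 0xC2D8 − 2^16 = -15656.

-15656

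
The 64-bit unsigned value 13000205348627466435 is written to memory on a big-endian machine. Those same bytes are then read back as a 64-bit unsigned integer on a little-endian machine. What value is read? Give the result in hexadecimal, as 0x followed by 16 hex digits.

0xC3C812F4E2016AB4

13000205348627466435 in 64-bit hexadecimal is 0xB46A01E2F412C8C3.
Stored big-endian, the bytes at ascending addresses are B4 6A 01 E2 F4 12 C8 C3.
Read back as little-endian, the first byte is least significant, giving 0xC3C812F4E2016AB4.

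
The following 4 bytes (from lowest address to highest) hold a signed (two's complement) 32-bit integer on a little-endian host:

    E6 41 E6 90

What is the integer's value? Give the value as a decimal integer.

-1863958042

Little-endian: lowest address holds the least-significant byte.
Reassemble most-significant byte first: 90 E6 41 E6 → 0x90E641E6.
Top bit is set, so as a signed 32-bit value this is 0x90E641E6 − 2^32 = -1863958042.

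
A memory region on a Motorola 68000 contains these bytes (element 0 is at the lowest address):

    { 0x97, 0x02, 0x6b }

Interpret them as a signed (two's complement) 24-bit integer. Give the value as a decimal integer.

Big-endian stores the most-significant byte at the lowest address.
The bytes are already most-significant first: 0x97026B.
Top bit is set, so as a signed 24-bit value this is 0x97026B − 2^24 = -6880661.

-6880661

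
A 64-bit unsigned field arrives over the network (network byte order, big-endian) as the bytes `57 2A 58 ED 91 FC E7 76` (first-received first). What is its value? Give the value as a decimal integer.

Big-endian stores the most-significant byte at the lowest address.
The bytes are already most-significant first: 0x572A58ED91FCE776.
0x572A58ED91FCE776 = 6280930407701342070.

6280930407701342070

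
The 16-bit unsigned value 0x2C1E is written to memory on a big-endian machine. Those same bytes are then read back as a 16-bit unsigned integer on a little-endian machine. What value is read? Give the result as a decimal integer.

Stored big-endian, the bytes at ascending addresses are 2C 1E.
Read back as little-endian, the first byte is least significant, giving 0x1E2C.
0x1E2C = 7724.

7724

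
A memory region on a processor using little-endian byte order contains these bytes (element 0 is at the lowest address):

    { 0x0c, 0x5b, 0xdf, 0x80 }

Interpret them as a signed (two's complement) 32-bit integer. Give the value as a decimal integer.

-2132845812

In little-endian order the low byte comes first in memory.
Reassemble most-significant byte first: 80 DF 5B 0C → 0x80DF5B0C.
Top bit is set, so as a signed 32-bit value this is 0x80DF5B0C − 2^32 = -2132845812.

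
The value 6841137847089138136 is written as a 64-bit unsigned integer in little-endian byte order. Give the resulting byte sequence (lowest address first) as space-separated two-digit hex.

D8 89 3A 43 A0 9A F0 5E

6841137847089138136 in hexadecimal, padded to 64 bits, is 0x5EF09AA0433A89D8.
Split into bytes (most-significant first): 5E F0 9A A0 43 3A 89 D8.
Little-endian stores the least-significant byte at the lowest address.
So at ascending addresses the bytes are D8 89 3A 43 A0 9A F0 5E.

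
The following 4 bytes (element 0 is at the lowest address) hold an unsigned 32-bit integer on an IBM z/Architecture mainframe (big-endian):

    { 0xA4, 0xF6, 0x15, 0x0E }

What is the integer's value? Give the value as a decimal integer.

In big-endian order the high byte comes first in memory.
The bytes are already most-significant first: 0xA4F6150E.
0xA4F6150E = 2767590670.

2767590670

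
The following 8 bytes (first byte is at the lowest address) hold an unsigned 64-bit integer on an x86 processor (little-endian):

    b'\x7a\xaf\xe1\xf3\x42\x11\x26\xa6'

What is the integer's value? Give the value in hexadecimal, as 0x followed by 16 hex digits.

0xA6261142F3E1AF7A

In little-endian order the low byte comes first in memory.
Reassemble most-significant byte first: A6 26 11 42 F3 E1 AF 7A → 0xA6261142F3E1AF7A.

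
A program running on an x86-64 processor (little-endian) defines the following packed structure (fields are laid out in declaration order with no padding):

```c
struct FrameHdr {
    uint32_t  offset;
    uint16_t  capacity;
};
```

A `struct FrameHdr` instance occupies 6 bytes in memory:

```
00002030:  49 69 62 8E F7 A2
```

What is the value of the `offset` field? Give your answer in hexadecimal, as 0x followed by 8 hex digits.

0x8E626949

`offset` is the first field, at byte offset 0, occupying 4 bytes.
Bytes at offsets 0..3: 49 69 62 8E.
Little-endian: lowest address holds the least-significant byte.
Reassemble most-significant byte first: 8E 62 69 49 → 0x8E626949.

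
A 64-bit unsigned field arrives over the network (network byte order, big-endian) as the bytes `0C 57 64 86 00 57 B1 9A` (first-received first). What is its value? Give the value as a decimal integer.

In big-endian order the high byte comes first in memory.
The bytes are already most-significant first: 0x0C5764860057B19A.
0x0C5764860057B19A = 889289978123104666.

889289978123104666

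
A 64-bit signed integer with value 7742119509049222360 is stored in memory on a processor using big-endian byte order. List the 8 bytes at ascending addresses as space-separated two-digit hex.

7742119509049222360 in hexadecimal, padded to 64 bits, is 0x6B7188AC898024D8.
Split into bytes (most-significant first): 6B 71 88 AC 89 80 24 D8.
Big-endian stores the most-significant byte at the lowest address.
So the memory order matches the most-significant-first order: 6B 71 88 AC 89 80 24 D8.

6B 71 88 AC 89 80 24 D8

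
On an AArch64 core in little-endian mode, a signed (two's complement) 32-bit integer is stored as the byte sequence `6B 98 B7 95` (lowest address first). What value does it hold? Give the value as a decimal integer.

-1783130005

Little-endian stores the least-significant byte at the lowest address.
Reassemble most-significant byte first: 95 B7 98 6B → 0x95B7986B.
Top bit is set, so as a signed 32-bit value this is 0x95B7986B − 2^32 = -1783130005.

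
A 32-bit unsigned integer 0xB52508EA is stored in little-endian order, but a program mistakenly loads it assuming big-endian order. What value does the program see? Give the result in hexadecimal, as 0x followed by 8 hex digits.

Stored little-endian, the bytes at ascending addresses are EA 08 25 B5.
Read back as big-endian, the last byte is least significant, giving 0xEA0825B5.

0xEA0825B5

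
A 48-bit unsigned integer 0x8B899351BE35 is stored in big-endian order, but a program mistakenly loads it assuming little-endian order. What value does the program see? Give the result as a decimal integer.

59091528681867

Stored big-endian, the bytes at ascending addresses are 8B 89 93 51 BE 35.
Read back as little-endian, the first byte is least significant, giving 0x35BE5193898B.
0x35BE5193898B = 59091528681867.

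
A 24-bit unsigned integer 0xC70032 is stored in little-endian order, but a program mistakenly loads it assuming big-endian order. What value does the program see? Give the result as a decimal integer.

Stored little-endian, the bytes at ascending addresses are 32 00 C7.
Read back as big-endian, the last byte is least significant, giving 0x3200C7.
0x3200C7 = 3276999.

3276999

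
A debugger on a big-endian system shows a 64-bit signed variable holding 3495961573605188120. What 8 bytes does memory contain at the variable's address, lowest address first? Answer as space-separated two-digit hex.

3495961573605188120 in hexadecimal, padded to 64 bits, is 0x308426875F272218.
Split into bytes (most-significant first): 30 84 26 87 5F 27 22 18.
Big-endian stores the most-significant byte at the lowest address.
So the memory order matches the most-significant-first order: 30 84 26 87 5F 27 22 18.

30 84 26 87 5F 27 22 18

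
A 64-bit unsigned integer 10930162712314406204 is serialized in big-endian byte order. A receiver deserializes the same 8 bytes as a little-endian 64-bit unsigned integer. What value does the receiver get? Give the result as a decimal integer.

4352087526689582999

10930162712314406204 in 64-bit hexadecimal is 0x97AFBD138CB8653C.
Stored big-endian, the bytes at ascending addresses are 97 AF BD 13 8C B8 65 3C.
Read back as little-endian, the first byte is least significant, giving 0x3C65B88C13BDAF97.
0x3C65B88C13BDAF97 = 4352087526689582999.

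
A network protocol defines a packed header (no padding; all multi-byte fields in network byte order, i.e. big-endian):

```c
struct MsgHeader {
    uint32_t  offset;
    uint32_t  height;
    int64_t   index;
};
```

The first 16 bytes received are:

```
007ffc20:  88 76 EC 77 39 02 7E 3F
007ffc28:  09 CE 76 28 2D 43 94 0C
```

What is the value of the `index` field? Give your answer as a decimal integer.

`index` follows `offset` (4 B), `height` (4 B), so it starts at offset 4 + 4 = 8 and occupies 8 bytes.
Bytes at offsets 8..15: 09 CE 76 28 2D 43 94 0C.
In big-endian order the high byte comes first in memory.
The bytes are already most-significant first: 0x09CE76282D43940C.
0x09CE76282D43940C = 706632106473919500.

706632106473919500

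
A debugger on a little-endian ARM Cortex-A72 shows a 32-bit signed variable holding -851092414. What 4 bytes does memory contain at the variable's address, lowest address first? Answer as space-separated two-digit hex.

Two's complement of -851092414 in 32 bits: 851092414 = 0x32BAA3BE; invert → 0xCD455C41; add 1 → 0xCD455C42.
Split into bytes (most-significant first): CD 45 5C 42.
Little-endian stores the least-significant byte at the lowest address.
So at ascending addresses the bytes are 42 5C 45 CD.

42 5C 45 CD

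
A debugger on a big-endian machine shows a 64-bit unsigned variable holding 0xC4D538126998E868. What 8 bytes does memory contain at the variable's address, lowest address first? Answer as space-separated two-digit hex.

C4 D5 38 12 69 98 E8 68

Split into bytes (most-significant first): C4 D5 38 12 69 98 E8 68.
Big-endian stores the most-significant byte at the lowest address.
So the memory order matches the most-significant-first order: C4 D5 38 12 69 98 E8 68.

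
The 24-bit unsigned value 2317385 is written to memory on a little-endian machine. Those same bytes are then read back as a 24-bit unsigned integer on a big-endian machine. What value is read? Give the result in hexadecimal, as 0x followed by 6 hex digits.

0x495C23

2317385 in 24-bit hexadecimal is 0x235C49.
Stored little-endian, the bytes at ascending addresses are 49 5C 23.
Read back as big-endian, the last byte is least significant, giving 0x495C23.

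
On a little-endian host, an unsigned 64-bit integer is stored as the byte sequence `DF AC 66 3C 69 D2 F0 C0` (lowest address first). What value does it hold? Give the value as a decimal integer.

Little-endian stores the least-significant byte at the lowest address.
Reassemble most-significant byte first: C0 F0 D2 69 3C 66 AC DF → 0xC0F0D2693C66ACDF.
0xC0F0D2693C66ACDF = 13902843399119482079.

13902843399119482079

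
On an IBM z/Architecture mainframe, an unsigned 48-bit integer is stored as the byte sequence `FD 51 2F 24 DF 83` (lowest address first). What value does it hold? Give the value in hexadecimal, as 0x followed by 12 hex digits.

0xFD512F24DF83

Big-endian: lowest address holds the most-significant byte.
The bytes are already most-significant first: 0xFD512F24DF83.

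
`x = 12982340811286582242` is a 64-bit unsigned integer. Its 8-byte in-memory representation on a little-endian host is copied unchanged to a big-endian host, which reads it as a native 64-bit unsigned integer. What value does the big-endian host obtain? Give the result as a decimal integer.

16290587723600374452

12982340811286582242 in 64-bit hexadecimal is 0xB42A8A2F39CB13E2.
Stored little-endian, the bytes at ascending addresses are E2 13 CB 39 2F 8A 2A B4.
Read back as big-endian, the last byte is least significant, giving 0xE213CB392F8A2AB4.
0xE213CB392F8A2AB4 = 16290587723600374452.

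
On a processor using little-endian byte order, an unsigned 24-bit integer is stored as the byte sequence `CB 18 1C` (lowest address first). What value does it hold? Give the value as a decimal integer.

Little-endian stores the least-significant byte at the lowest address.
Reassemble most-significant byte first: 1C 18 CB → 0x1C18CB.
0x1C18CB = 1841355.

1841355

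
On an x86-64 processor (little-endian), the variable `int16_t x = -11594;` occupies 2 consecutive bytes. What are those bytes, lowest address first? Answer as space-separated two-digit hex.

B6 D2

Two's complement of -11594 in 16 bits: 11594 = 0x2D4A; invert → 0xD2B5; add 1 → 0xD2B6.
Split into bytes (most-significant first): D2 B6.
Little-endian stores the least-significant byte at the lowest address.
So at ascending addresses the bytes are B6 D2.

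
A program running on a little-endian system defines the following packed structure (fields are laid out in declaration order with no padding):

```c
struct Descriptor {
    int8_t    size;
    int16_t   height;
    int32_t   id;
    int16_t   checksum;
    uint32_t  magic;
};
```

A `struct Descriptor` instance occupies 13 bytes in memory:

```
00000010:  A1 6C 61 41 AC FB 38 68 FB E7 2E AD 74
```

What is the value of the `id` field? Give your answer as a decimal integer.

`id` follows `size` (1 B), `height` (2 B), so it starts at offset 1 + 2 = 3 and occupies 4 bytes.
Bytes at offsets 3..6: 41 AC FB 38.
Little-endian: lowest address holds the least-significant byte.
Reassemble most-significant byte first: 38 FB AC 41 → 0x38FBAC41.
0x38FBAC41 = 956017729.

956017729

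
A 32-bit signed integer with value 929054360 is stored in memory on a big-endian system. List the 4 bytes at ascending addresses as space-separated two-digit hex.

37 60 3E 98

929054360 in hexadecimal, padded to 32 bits, is 0x37603E98.
Split into bytes (most-significant first): 37 60 3E 98.
Big-endian: lowest address holds the most-significant byte.
So the memory order matches the most-significant-first order: 37 60 3E 98.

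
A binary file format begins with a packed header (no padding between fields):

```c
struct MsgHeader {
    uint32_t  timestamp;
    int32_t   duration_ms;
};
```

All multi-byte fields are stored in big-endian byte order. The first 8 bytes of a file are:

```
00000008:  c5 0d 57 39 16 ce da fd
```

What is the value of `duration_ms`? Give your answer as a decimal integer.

`duration_ms` follows `timestamp` (4 bytes), so it starts at byte offset 4 and occupies 4 bytes.
Bytes at offsets 4..7: 16 CE DA FD.
Big-endian stores the most-significant byte at the lowest address.
The bytes are already most-significant first: 0x16CEDAFD.
0x16CEDAFD = 382655229.

382655229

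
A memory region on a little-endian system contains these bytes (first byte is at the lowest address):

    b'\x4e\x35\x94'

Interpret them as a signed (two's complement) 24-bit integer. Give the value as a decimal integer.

Little-endian: lowest address holds the least-significant byte.
Reassemble most-significant byte first: 94 35 4E → 0x94354E.
Top bit is set, so as a signed 24-bit value this is 0x94354E − 2^24 = -7064242.

-7064242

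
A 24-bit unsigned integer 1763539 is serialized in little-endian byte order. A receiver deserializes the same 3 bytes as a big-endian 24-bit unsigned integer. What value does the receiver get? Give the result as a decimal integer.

1763539 in 24-bit hexadecimal is 0x1AE8D3.
Stored little-endian, the bytes at ascending addresses are D3 E8 1A.
Read back as big-endian, the last byte is least significant, giving 0xD3E81A.
0xD3E81A = 13887514.

13887514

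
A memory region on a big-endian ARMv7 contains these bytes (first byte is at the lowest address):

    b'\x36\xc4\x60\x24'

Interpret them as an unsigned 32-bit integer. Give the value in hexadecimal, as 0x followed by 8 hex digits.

Big-endian stores the most-significant byte at the lowest address.
The bytes are already most-significant first: 0x36C46024.

0x36C46024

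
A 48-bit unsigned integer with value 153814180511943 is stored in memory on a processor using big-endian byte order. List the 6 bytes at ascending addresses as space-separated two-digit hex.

153814180511943 in hexadecimal, padded to 48 bits, is 0x8BE4A79740C7.
Split into bytes (most-significant first): 8B E4 A7 97 40 C7.
In big-endian order the high byte comes first in memory.
So the memory order matches the most-significant-first order: 8B E4 A7 97 40 C7.

8B E4 A7 97 40 C7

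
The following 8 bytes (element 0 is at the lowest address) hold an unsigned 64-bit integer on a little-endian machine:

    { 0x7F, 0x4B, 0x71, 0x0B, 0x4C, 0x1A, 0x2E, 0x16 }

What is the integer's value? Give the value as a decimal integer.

Little-endian: lowest address holds the least-significant byte.
Reassemble most-significant byte first: 16 2E 1A 4C 0B 71 4B 7F → 0x162E1A4C0B714B7F.
0x162E1A4C0B714B7F = 1598243831674915711.

1598243831674915711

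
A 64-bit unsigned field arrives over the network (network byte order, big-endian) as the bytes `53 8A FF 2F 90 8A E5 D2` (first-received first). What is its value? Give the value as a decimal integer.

In big-endian order the high byte comes first in memory.
The bytes are already most-significant first: 0x538AFF2F908AE5D2.
0x538AFF2F908AE5D2 = 6019904431687656914.

6019904431687656914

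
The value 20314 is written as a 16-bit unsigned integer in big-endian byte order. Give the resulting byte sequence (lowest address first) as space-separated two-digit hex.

20314 in hexadecimal, padded to 16 bits, is 0x4F5A.
Split into bytes (most-significant first): 4F 5A.
Big-endian: lowest address holds the most-significant byte.
So the memory order matches the most-significant-first order: 4F 5A.

4F 5A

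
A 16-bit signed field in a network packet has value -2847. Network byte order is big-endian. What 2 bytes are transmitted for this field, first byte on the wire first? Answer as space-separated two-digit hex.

Two's complement of -2847 in 16 bits: 2847 = 0x0B1F; invert → 0xF4E0; add 1 → 0xF4E1.
Split into bytes (most-significant first): F4 E1.
In big-endian order the high byte comes first in memory.
So the memory order matches the most-significant-first order: F4 E1.

F4 E1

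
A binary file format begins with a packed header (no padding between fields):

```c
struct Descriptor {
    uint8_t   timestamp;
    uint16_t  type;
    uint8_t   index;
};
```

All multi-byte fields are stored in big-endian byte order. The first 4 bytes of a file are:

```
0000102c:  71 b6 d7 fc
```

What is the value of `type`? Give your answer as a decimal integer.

`type` follows `timestamp` (1 byte), so it starts at byte offset 1 and occupies 2 bytes.
Bytes at offsets 1..2: B6 D7.
In big-endian order the high byte comes first in memory.
The bytes are already most-significant first: 0xB6D7.
0xB6D7 = 46807.

46807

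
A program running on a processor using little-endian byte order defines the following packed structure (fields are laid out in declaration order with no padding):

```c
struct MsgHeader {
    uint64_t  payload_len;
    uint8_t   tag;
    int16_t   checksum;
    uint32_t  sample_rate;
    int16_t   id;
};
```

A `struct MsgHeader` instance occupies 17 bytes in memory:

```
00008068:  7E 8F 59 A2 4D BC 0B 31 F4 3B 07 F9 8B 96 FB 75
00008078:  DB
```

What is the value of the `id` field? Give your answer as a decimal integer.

-9355

`id` follows `payload_len` (8 B), `tag` (1 B), `checksum` (2 B), `sample_rate` (4 B), so it starts at offset 8 + 1 + 2 + 4 = 15 and occupies 2 bytes.
Bytes at offsets 15..16: 75 DB.
In little-endian order the low byte comes first in memory.
Reassemble most-significant byte first: DB 75 → 0xDB75.
Top bit is set, so as a signed 16-bit value this is 0xDB75 − 2^16 = -9355.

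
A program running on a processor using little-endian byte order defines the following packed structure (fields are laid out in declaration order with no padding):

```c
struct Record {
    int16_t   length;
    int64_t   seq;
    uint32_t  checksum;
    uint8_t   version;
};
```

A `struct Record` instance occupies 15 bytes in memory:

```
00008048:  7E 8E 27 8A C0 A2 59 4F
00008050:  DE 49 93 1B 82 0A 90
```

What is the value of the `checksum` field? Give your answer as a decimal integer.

176298899

`checksum` follows `length` (2 B), `seq` (8 B), so it starts at offset 2 + 8 = 10 and occupies 4 bytes.
Bytes at offsets 10..13: 93 1B 82 0A.
Little-endian: lowest address holds the least-significant byte.
Reassemble most-significant byte first: 0A 82 1B 93 → 0x0A821B93.
0x0A821B93 = 176298899.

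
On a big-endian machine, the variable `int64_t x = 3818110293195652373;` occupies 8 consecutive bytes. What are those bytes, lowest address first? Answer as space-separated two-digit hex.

3818110293195652373 in hexadecimal, padded to 64 bits, is 0x34FCA7151B307D15.
Split into bytes (most-significant first): 34 FC A7 15 1B 30 7D 15.
Big-endian: lowest address holds the most-significant byte.
So the memory order matches the most-significant-first order: 34 FC A7 15 1B 30 7D 15.

34 FC A7 15 1B 30 7D 15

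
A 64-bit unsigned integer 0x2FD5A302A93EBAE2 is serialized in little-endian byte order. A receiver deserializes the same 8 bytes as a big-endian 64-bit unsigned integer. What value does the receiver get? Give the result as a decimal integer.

16337439493854582063

Stored little-endian, the bytes at ascending addresses are E2 BA 3E A9 02 A3 D5 2F.
Read back as big-endian, the last byte is least significant, giving 0xE2BA3EA902A3D52F.
0xE2BA3EA902A3D52F = 16337439493854582063.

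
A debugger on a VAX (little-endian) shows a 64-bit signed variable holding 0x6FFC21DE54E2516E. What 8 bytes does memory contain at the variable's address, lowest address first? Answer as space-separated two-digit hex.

6E 51 E2 54 DE 21 FC 6F

Split into bytes (most-significant first): 6F FC 21 DE 54 E2 51 6E.
Little-endian: lowest address holds the least-significant byte.
So at ascending addresses the bytes are 6E 51 E2 54 DE 21 FC 6F.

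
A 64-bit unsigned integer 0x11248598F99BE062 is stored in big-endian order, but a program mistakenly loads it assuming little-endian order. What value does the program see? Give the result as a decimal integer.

Stored big-endian, the bytes at ascending addresses are 11 24 85 98 F9 9B E0 62.
Read back as little-endian, the first byte is least significant, giving 0x62E09BF998852411.
0x62E09BF998852411 = 7124866106808149009.

7124866106808149009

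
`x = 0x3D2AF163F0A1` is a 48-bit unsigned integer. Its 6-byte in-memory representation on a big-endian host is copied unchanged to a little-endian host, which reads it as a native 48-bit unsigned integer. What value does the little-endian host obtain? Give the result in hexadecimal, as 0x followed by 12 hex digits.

0xA1F063F12A3D

Stored big-endian, the bytes at ascending addresses are 3D 2A F1 63 F0 A1.
Read back as little-endian, the first byte is least significant, giving 0xA1F063F12A3D.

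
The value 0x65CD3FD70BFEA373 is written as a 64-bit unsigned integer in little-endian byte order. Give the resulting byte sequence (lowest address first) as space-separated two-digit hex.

Split into bytes (most-significant first): 65 CD 3F D7 0B FE A3 73.
Little-endian stores the least-significant byte at the lowest address.
So at ascending addresses the bytes are 73 A3 FE 0B D7 3F CD 65.

73 A3 FE 0B D7 3F CD 65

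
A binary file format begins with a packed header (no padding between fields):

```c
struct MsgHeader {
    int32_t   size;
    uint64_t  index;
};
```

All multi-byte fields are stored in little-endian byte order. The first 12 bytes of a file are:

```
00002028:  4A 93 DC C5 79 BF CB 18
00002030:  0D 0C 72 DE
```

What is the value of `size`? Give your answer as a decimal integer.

`size` is the first field, at byte offset 0, occupying 4 bytes.
Bytes at offsets 0..3: 4A 93 DC C5.
In little-endian order the low byte comes first in memory.
Reassemble most-significant byte first: C5 DC 93 4A → 0xC5DC934A.
Top bit is set, so as a signed 32-bit value this is 0xC5DC934A − 2^32 = -975400118.

-975400118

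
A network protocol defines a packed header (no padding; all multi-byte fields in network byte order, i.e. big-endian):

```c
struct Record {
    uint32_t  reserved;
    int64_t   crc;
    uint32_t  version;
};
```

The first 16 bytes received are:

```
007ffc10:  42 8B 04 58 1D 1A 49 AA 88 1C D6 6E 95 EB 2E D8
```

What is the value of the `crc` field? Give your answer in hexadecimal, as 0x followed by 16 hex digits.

0x1D1A49AA881CD66E

`crc` follows `reserved` (4 bytes), so it starts at byte offset 4 and occupies 8 bytes.
Bytes at offsets 4..11: 1D 1A 49 AA 88 1C D6 6E.
Big-endian stores the most-significant byte at the lowest address.
The bytes are already most-significant first: 0x1D1A49AA881CD66E.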